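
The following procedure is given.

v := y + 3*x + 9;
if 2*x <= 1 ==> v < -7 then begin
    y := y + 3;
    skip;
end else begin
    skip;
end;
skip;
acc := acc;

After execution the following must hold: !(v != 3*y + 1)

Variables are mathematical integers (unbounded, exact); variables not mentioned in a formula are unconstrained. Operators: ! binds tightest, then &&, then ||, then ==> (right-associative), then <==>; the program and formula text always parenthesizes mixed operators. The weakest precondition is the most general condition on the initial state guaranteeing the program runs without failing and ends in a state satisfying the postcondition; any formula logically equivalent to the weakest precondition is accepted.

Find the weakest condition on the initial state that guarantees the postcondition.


Working backward. After the program, !(v != 3*y + 1) must hold.
Before acc := acc: !(v != 3*y + 1)
Before skip: !(v != 3*y + 1)
Then branch requires !(v != 3*y + 10); else branch requires !(v != 3*y + 1).
Before the if: ((2*x <= 1 ==> v < -7) ==> (!(v != 3*y + 10))) && ((!(2*x <= 1 ==> v < -7)) ==> (!(v != 3*y + 1)))
Before v := y + 3*x + 9: ((2*x <= 1 ==> 3*x + y < -16) ==> (!(3*x != 2*y + 1))) && ((!(2*x <= 1 ==> 3*x + y < -16)) ==> (!(3*x != 2*y - 8)))
Answer: WP = ((2*x <= 1 ==> 3*x + y < -16) ==> (!(3*x != 2*y + 1))) && ((!(2*x <= 1 ==> 3*x + y < -16)) ==> (!(3*x != 2*y - 8)))


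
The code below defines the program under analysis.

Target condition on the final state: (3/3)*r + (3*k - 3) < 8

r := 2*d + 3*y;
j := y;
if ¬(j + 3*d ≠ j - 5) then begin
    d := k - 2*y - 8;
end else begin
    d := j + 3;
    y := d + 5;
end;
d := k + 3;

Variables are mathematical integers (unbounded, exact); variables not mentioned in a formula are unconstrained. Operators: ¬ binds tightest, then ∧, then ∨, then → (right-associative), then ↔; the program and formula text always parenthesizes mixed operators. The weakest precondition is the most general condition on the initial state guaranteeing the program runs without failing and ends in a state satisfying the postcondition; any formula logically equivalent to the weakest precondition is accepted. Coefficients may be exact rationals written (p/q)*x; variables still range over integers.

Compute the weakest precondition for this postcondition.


Working backward. After the program, the postcondition (3/3)*r + (3*k - 3) < 8 must hold; in canonical form it is 3*k + r < 11.
Before d := k + 3: 3*k + r < 11
Then branch requires 3*k + r < 11; else branch requires 3*k + r < 11.
Before the if: ((¬(3*d ≠ -5)) → 3*k + r < 11) ∧ (3*d ≠ -5 → 3*k + r < 11)
Before j := y: ((¬(3*d ≠ -5)) → 3*k + r < 11) ∧ (3*d ≠ -5 → 3*k + r < 11)
Before r := 2*d + 3*y: ((¬(3*d ≠ -5)) → 2*d + 3*k + 3*y < 11) ∧ (3*d ≠ -5 → 2*d + 3*k + 3*y < 11)
Answer: WP = ((¬(3*d ≠ -5)) → 2*d + 3*k + 3*y < 11) ∧ (3*d ≠ -5 → 2*d + 3*k + 3*y < 11)


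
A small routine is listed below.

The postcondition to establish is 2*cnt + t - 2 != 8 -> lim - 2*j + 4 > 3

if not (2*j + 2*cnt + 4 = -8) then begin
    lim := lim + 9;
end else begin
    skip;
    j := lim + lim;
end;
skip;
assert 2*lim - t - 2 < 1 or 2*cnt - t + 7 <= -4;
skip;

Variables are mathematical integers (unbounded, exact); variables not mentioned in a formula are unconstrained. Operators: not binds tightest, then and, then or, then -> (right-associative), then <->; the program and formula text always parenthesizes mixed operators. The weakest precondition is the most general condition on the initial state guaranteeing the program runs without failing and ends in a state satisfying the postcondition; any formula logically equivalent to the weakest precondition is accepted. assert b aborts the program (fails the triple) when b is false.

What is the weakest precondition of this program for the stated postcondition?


Working backward. After the program, the postcondition 2*cnt + t - 2 != 8 -> lim - 2*j + 4 > 3 must hold; in canonical form it is 2*cnt + t != 10 -> lim > 2*j - 1.
Before skip: 2*cnt + t != 10 -> lim > 2*j - 1
Before assert 2*lim - t - 2 < 1 or 2*cnt - t + 7 <= -4: (2*lim < t + 3 or 2*cnt <= t - 11) and (2*cnt + t != 10 -> lim > 2*j - 1)
Before skip: (2*lim < t + 3 or 2*cnt <= t - 11) and (2*cnt + t != 10 -> lim > 2*j - 1)
Then branch requires (2*lim < t - 15 or 2*cnt <= t - 11) and (2*cnt + t != 10 -> lim > 2*j - 10); else branch requires (2*lim < t + 3 or 2*cnt <= t - 11) and (2*cnt + t != 10 -> 3*lim < 1).
Before the if: ((not (2*cnt + 2*j = -12)) -> ((2*lim < t - 15 or 2*cnt <= t - 11) and (2*cnt + t != 10 -> lim > 2*j - 10))) and (2*cnt + 2*j = -12 -> ((2*lim < t + 3 or 2*cnt <= t - 11) and (2*cnt + t != 10 -> 3*lim < 1)))
Answer: WP = ((not (2*cnt + 2*j = -12)) -> ((2*lim < t - 15 or 2*cnt <= t - 11) and (2*cnt + t != 10 -> lim > 2*j - 10))) and (2*cnt + 2*j = -12 -> ((2*lim < t + 3 or 2*cnt <= t - 11) and (2*cnt + t != 10 -> 3*lim < 1)))


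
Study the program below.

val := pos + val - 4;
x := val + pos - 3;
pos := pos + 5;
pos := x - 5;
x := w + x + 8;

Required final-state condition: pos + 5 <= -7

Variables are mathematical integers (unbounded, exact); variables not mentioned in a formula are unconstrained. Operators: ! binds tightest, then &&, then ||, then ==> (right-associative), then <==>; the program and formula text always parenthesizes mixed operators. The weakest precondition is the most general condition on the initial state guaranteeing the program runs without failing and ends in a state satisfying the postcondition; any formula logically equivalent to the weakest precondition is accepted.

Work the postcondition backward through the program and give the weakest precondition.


Working backward. After the program, the postcondition pos + 5 <= -7 must hold; in canonical form it is pos <= -12.
Before x := w + x + 8: pos <= -12
Before pos := x - 5: x <= -7
Before pos := pos + 5: x <= -7
Before x := val + pos - 3: pos + val <= -4
Before val := pos + val - 4: 2*pos + val <= 0
Answer: WP = 2*pos + val <= 0


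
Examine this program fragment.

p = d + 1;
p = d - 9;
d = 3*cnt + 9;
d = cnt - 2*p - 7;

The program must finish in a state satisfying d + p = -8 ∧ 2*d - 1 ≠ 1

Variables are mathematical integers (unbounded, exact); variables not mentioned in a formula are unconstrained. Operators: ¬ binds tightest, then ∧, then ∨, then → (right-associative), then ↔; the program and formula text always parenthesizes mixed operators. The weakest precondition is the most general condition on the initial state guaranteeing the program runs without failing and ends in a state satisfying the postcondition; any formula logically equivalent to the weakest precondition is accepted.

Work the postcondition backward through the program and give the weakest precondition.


Working backward. After the program, the postcondition d + p = -8 ∧ 2*d - 1 ≠ 1 must hold; in canonical form it is d + p = -8 ∧ 2*d ≠ 2.
Before d := cnt - 2*p - 7: cnt = p - 1 ∧ 2*cnt ≠ 4*p + 16
Before d := 3*cnt + 9: cnt = p - 1 ∧ 2*cnt ≠ 4*p + 16
Before p := d - 9: cnt = d - 10 ∧ 2*cnt ≠ 4*d - 20
Before p := d + 1: cnt = d - 10 ∧ 2*cnt ≠ 4*d - 20
Answer: WP = cnt = d - 10 ∧ 2*cnt ≠ 4*d - 20


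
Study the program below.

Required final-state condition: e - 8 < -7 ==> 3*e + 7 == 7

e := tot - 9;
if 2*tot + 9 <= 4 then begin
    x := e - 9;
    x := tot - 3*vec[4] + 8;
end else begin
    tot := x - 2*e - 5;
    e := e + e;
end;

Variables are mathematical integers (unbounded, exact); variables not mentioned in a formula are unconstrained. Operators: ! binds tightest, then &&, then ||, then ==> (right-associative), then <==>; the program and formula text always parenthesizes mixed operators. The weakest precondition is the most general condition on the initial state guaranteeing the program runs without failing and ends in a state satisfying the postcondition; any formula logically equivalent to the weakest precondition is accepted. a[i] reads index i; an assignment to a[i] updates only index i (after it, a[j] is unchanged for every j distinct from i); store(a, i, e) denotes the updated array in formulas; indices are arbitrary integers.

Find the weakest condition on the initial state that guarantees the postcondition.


Working backward. After the program, the postcondition e - 8 < -7 ==> 3*e + 7 == 7 must hold; in canonical form it is e < 1 ==> 3*e == 0.
Then branch requires e < 1 ==> 3*e == 0; else branch requires 2*e < 1 ==> 6*e == 0.
Before the if: (2*tot <= -5 ==> (e < 1 ==> 3*e == 0)) && ((!(2*tot <= -5)) ==> (2*e < 1 ==> 6*e == 0))
Before e := tot - 9: (2*tot <= -5 ==> (tot < 10 ==> 3*tot == 27)) && ((!(2*tot <= -5)) ==> (2*tot < 19 ==> 6*tot == 54))
Answer: WP = (2*tot <= -5 ==> (tot < 10 ==> 3*tot == 27)) && ((!(2*tot <= -5)) ==> (2*tot < 19 ==> 6*tot == 54))


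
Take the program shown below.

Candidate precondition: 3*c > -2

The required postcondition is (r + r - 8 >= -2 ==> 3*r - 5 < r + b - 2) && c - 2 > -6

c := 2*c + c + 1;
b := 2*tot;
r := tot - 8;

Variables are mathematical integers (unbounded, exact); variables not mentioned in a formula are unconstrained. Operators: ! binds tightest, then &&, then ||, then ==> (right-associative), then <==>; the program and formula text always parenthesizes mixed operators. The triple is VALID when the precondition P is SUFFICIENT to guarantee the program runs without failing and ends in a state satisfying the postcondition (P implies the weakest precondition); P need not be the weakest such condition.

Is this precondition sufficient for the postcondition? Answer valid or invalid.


Working backward. After the program, the postcondition (r + r - 8 >= -2 ==> 3*r - 5 < r + b - 2) && c - 2 > -6 must hold; in canonical form it is (2*r >= 6 ==> 2*r < b + 3) && c > -4.
Before r := tot - 8: (2*tot >= 22 ==> 2*tot < b + 19) && c > -4
Before b := 2*tot: c > -4
Before c := 2*c + c + 1: 3*c > -5
The weakest precondition is 3*c > -5.
Check whether 3*c > -2 implies it.
Every state satisfying the precondition satisfies the weakest precondition: the implication holds.
Answer: valid


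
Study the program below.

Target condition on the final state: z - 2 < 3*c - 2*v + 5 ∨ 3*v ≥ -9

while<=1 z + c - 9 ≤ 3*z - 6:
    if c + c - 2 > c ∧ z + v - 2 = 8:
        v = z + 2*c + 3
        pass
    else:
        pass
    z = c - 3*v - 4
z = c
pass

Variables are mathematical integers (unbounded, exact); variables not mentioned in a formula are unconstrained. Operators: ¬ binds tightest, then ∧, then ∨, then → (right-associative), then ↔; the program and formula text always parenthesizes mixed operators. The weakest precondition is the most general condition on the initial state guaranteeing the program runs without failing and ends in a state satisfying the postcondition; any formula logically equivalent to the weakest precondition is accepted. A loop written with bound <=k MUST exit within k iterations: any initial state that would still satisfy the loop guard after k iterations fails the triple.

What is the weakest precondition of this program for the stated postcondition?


Working backward. After the program, the postcondition z - 2 < 3*c - 2*v + 5 ∨ 3*v ≥ -9 must hold; in canonical form it is 2*v + z < 3*c + 7 ∨ 3*v ≥ -9.
Before skip: 2*v + z < 3*c + 7 ∨ 3*v ≥ -9
Before z := c: 2*v < 2*c + 7 ∨ 3*v ≥ -9
Before the loop (bound <=1), unroll the exhaustion recursion (WP_0 = exit-now case; WP_j = one more guarded iteration, up to j = 1):
  WP_0: (¬(c ≤ 2*z + 3)) ∧ (2*v < 2*c + 7 ∨ 3*v ≥ -9)
  WP_1: (c ≤ 2*z + 3 → (((c > 2 ∧ v + z = 10) → ((¬(11*c + 6*z ≤ -23)) ∧ (2*c + 2*z < 1 ∨ 6*c + 3*z ≥ -18))) ∧ ((¬(c > 2 ∧ v + z = 10)) → ((¬(6*v ≤ c - 5)) ∧ (2*v < 2*c + 7 ∨ 3*v ≥ -9))))) ∧ ((¬(c ≤ 2*z + 3)) → (2*v < 2*c + 7 ∨ 3*v ≥ -9))
So before the loop: (c ≤ 2*z + 3 → (((c > 2 ∧ v + z = 10) → ((¬(11*c + 6*z ≤ -23)) ∧ (2*c + 2*z < 1 ∨ 6*c + 3*z ≥ -18))) ∧ ((¬(c > 2 ∧ v + z = 10)) → ((¬(6*v ≤ c - 5)) ∧ (2*v < 2*c + 7 ∨ 3*v ≥ -9))))) ∧ ((¬(c ≤ 2*z + 3)) → (2*v < 2*c + 7 ∨ 3*v ≥ -9))
Answer: WP = (c ≤ 2*z + 3 → (((c > 2 ∧ v + z = 10) → ((¬(11*c + 6*z ≤ -23)) ∧ (2*c + 2*z < 1 ∨ 6*c + 3*z ≥ -18))) ∧ ((¬(c > 2 ∧ v + z = 10)) → ((¬(6*v ≤ c - 5)) ∧ (2*v < 2*c + 7 ∨ 3*v ≥ -9))))) ∧ ((¬(c ≤ 2*z + 3)) → (2*v < 2*c + 7 ∨ 3*v ≥ -9))


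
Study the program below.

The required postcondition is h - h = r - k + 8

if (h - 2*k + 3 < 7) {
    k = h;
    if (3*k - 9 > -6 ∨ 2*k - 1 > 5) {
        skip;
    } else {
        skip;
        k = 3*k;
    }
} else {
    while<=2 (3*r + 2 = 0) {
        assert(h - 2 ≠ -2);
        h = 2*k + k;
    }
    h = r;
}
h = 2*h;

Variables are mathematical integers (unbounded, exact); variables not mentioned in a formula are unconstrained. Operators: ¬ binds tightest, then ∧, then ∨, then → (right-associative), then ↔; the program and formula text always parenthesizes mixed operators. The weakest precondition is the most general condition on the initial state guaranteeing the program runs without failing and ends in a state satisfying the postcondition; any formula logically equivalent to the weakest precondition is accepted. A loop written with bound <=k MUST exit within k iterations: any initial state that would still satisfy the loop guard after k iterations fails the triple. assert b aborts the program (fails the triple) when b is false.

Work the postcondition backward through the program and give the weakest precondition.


Working backward. After the program, the postcondition h - h = r - k + 8 must hold; in canonical form it is k = r + 8.
Before h := 2*h: k = r + 8
Then branch requires ((3*h > 3 ∨ 2*h > 6) → h = r + 8) ∧ ((¬(3*h > 3 ∨ 2*h > 6)) → 3*h = r + 8); else branch requires (3*r = -2 → (h ≠ 0 ∧ (3*r = -2 → (3*k ≠ 0 ∧ (¬(3*r = -2)) ∧ k = r + 8)) ∧ ((¬(3*r = -2)) → k = r + 8))) ∧ ((¬(3*r = -2)) → k = r + 8).
Before the if: (h < 2*k + 4 → (((3*h > 3 ∨ 2*h > 6) → h = r + 8) ∧ ((¬(3*h > 3 ∨ 2*h > 6)) → 3*h = r + 8))) ∧ ((¬(h < 2*k + 4)) → ((3*r = -2 → (h ≠ 0 ∧ (3*r = -2 → (3*k ≠ 0 ∧ (¬(3*r = -2)) ∧ k = r + 8)) ∧ ((¬(3*r = -2)) → k = r + 8))) ∧ ((¬(3*r = -2)) → k = r + 8)))
Answer: WP = (h < 2*k + 4 → (((3*h > 3 ∨ 2*h > 6) → h = r + 8) ∧ ((¬(3*h > 3 ∨ 2*h > 6)) → 3*h = r + 8))) ∧ ((¬(h < 2*k + 4)) → ((3*r = -2 → (h ≠ 0 ∧ (3*r = -2 → (3*k ≠ 0 ∧ (¬(3*r = -2)) ∧ k = r + 8)) ∧ ((¬(3*r = -2)) → k = r + 8))) ∧ ((¬(3*r = -2)) → k = r + 8)))


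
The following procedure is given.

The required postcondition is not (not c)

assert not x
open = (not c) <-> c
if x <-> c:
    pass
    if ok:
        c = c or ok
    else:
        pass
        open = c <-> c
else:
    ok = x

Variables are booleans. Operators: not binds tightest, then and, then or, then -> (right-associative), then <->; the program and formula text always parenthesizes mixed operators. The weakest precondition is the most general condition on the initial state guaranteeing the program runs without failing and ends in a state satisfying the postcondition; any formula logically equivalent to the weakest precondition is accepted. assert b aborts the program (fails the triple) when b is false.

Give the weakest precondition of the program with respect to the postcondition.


Working backward. After the program, the postcondition not (not c) must hold; in canonical form it is c.
Then branch requires (ok -> (c or ok)) and ((not ok) -> c); else branch requires c.
Before the if: ((x <-> c) -> ((ok -> (c or ok)) and ((not ok) -> c))) and ((not (x <-> c)) -> c)
Before open := (not c) <-> c: ((x <-> c) -> ((ok -> (c or ok)) and ((not ok) -> c))) and ((not (x <-> c)) -> c)
Before assert not x: (not x) and ((x <-> c) -> ((ok -> (c or ok)) and ((not ok) -> c))) and ((not (x <-> c)) -> c)
Answer: WP = (not x) and ((x <-> c) -> ((ok -> (c or ok)) and ((not ok) -> c))) and ((not (x <-> c)) -> c)


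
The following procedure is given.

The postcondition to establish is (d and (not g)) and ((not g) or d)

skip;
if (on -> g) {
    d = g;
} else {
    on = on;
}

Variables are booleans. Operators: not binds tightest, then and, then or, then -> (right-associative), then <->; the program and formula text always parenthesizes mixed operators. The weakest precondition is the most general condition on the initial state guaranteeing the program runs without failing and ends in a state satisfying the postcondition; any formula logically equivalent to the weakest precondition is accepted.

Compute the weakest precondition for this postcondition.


Working backward. After the program, the postcondition (d and (not g)) and ((not g) or d) must hold; in canonical form it is d and (not g) and ((not g) or d).
Then branch requires false; else branch requires d and (not g) and ((not g) or d).
Before the if: (not (on -> g)) and ((not (on -> g)) -> (d and (not g) and ((not g) or d)))
Before skip: (not (on -> g)) and ((not (on -> g)) -> (d and (not g) and ((not g) or d)))
Answer: WP = (not (on -> g)) and ((not (on -> g)) -> (d and (not g) and ((not g) or d)))


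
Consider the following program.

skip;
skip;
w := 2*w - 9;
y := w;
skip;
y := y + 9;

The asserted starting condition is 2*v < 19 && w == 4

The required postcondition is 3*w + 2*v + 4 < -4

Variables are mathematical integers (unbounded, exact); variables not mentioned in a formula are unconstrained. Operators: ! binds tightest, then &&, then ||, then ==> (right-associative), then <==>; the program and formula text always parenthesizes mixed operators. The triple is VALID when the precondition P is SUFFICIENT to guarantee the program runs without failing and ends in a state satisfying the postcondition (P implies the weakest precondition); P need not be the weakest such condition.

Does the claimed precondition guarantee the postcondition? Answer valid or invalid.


Working backward. After the program, the postcondition 3*w + 2*v + 4 < -4 must hold; in canonical form it is 2*v + 3*w < -8.
Before y := y + 9: 2*v + 3*w < -8
Before skip: 2*v + 3*w < -8
Before y := w: 2*v + 3*w < -8
Before w := 2*w - 9: 2*v + 6*w < 19
Before skip: 2*v + 6*w < 19
Before skip: 2*v + 6*w < 19
The weakest precondition is 2*v + 6*w < 19.
Check whether 2*v < 19 && w == 4 implies it.
Countermodel: at the initial state v = -2, w = 4, the precondition holds but the weakest precondition fails.
Answer: invalid


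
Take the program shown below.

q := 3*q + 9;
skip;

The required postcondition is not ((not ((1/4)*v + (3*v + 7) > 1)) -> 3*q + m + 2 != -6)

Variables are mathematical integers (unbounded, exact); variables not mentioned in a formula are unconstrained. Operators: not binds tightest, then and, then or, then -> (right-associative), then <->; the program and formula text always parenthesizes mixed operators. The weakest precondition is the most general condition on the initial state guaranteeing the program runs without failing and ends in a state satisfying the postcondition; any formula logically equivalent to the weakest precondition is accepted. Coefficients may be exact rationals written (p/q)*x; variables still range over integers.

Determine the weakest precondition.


Working backward. After the program, the postcondition not ((not ((1/4)*v + (3*v + 7) > 1)) -> 3*q + m + 2 != -6) must hold; in canonical form it is not ((not ((13/4)*v > -6)) -> m + 3*q != -8).
Before skip: not ((not ((13/4)*v > -6)) -> m + 3*q != -8)
Before q := 3*q + 9: not ((not ((13/4)*v > -6)) -> m + 9*q != -35)
Answer: WP = not ((not ((13/4)*v > -6)) -> m + 9*q != -35)


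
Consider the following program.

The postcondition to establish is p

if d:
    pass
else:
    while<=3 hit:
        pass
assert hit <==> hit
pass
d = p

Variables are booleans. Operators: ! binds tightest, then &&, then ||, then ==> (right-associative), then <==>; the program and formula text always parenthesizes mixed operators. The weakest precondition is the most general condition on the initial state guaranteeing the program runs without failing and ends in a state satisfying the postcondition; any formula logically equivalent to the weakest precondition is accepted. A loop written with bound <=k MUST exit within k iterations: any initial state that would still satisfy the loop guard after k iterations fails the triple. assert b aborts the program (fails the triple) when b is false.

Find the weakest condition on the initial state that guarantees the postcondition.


Working backward. After the program, p must hold.
Before d := p: p
Before skip: p
Before assert hit <==> hit: p
Then branch requires p; else branch requires (hit ==> ((hit ==> ((hit ==> ((!hit) && p)) && ((!hit) ==> p))) && ((!hit) ==> p))) && ((!hit) ==> p).
Before the if: (d ==> p) && ((!d) ==> ((hit ==> ((hit ==> ((hit ==> ((!hit) && p)) && ((!hit) ==> p))) && ((!hit) ==> p))) && ((!hit) ==> p)))
Answer: WP = (d ==> p) && ((!d) ==> ((hit ==> ((hit ==> ((hit ==> ((!hit) && p)) && ((!hit) ==> p))) && ((!hit) ==> p))) && ((!hit) ==> p)))


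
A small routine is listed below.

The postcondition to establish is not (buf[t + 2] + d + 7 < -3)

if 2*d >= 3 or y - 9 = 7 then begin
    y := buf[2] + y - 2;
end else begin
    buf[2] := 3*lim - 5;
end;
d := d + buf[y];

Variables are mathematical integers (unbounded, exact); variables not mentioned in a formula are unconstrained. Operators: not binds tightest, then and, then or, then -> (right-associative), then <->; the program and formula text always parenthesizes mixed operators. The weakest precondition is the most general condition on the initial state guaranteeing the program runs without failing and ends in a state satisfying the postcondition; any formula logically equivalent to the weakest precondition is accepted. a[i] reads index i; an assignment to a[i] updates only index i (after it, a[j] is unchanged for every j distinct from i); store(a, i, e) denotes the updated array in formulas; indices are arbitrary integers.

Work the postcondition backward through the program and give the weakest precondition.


Working backward. After the program, the postcondition not (buf[t + 2] + d + 7 < -3) must hold; in canonical form it is not (buf[t + 2] + d < -10).
Before d := d + buf[y]: not (buf[t + 2] + buf[y] + d < -10)
Then branch requires not (buf[t + 2] + buf[buf[2] + y - 2] + d < -10); else branch requires not (store(buf, 2, 3*lim - 5)[t + 2] + store(buf, 2, 3*lim - 5)[y] + d < -10).
Before the if: ((2*d >= 3 or y = 16) -> (not (buf[t + 2] + buf[buf[2] + y - 2] + d < -10))) and ((not (2*d >= 3 or y = 16)) -> (not (store(buf, 2, 3*lim - 5)[t + 2] + store(buf, 2, 3*lim - 5)[y] + d < -10)))
Answer: WP = ((2*d >= 3 or y = 16) -> (not (buf[t + 2] + buf[buf[2] + y - 2] + d < -10))) and ((not (2*d >= 3 or y = 16)) -> (not (store(buf, 2, 3*lim - 5)[t + 2] + store(buf, 2, 3*lim - 5)[y] + d < -10)))


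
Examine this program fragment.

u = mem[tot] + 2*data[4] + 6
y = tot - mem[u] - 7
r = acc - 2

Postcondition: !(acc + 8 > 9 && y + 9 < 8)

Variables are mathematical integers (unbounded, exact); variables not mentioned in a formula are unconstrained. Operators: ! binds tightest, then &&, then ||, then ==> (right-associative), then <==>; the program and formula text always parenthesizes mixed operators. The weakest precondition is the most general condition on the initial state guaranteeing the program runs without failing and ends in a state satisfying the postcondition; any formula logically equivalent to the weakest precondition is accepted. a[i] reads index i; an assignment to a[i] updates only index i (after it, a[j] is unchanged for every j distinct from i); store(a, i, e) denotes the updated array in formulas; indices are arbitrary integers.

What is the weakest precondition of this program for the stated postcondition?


Working backward. After the program, the postcondition !(acc + 8 > 9 && y + 9 < 8) must hold; in canonical form it is !(acc > 1 && y < -1).
Before r := acc - 2: !(acc > 1 && y < -1)
Before y := tot - mem[u] - 7: !(acc > 1 && tot < mem[u] + 6)
Before u := mem[tot] + 2*data[4] + 6: !(acc > 1 && tot < mem[2*data[4] + mem[tot] + 6] + 6)
Answer: WP = !(acc > 1 && tot < mem[2*data[4] + mem[tot] + 6] + 6)


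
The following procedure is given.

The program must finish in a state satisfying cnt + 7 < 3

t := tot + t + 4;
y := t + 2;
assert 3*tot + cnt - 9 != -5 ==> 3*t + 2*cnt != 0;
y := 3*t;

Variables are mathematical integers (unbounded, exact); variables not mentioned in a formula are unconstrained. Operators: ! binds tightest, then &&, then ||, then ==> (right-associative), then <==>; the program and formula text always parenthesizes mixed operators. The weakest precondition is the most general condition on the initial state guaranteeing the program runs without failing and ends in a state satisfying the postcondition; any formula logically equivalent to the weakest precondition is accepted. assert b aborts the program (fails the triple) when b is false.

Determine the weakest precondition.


Working backward. After the program, the postcondition cnt + 7 < 3 must hold; in canonical form it is cnt < -4.
Before y := 3*t: cnt < -4
Before assert 3*tot + cnt - 9 != -5 ==> 3*t + 2*cnt != 0: (cnt + 3*tot != 4 ==> 2*cnt + 3*t != 0) && cnt < -4
Before y := t + 2: (cnt + 3*tot != 4 ==> 2*cnt + 3*t != 0) && cnt < -4
Before t := tot + t + 4: (cnt + 3*tot != 4 ==> 2*cnt + 3*t + 3*tot != -12) && cnt < -4
Answer: WP = (cnt + 3*tot != 4 ==> 2*cnt + 3*t + 3*tot != -12) && cnt < -4


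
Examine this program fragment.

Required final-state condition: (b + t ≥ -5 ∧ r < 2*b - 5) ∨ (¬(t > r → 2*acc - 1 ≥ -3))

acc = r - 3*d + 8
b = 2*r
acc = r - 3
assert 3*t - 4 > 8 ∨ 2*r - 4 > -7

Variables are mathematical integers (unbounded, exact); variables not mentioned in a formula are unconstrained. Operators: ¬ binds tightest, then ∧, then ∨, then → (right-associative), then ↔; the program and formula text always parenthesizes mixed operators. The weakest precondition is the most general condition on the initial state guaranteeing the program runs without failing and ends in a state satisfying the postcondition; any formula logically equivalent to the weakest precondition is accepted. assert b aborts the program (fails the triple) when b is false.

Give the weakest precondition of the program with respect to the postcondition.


Working backward. After the program, the postcondition (b + t ≥ -5 ∧ r < 2*b - 5) ∨ (¬(t > r → 2*acc - 1 ≥ -3)) must hold; in canonical form it is (b + t ≥ -5 ∧ r < 2*b - 5) ∨ (¬(t > r → 2*acc ≥ -2)).
Before assert 3*t - 4 > 8 ∨ 2*r - 4 > -7: (3*t > 12 ∨ 2*r > -3) ∧ ((b + t ≥ -5 ∧ r < 2*b - 5) ∨ (¬(t > r → 2*acc ≥ -2)))
Before acc := r - 3: (3*t > 12 ∨ 2*r > -3) ∧ ((b + t ≥ -5 ∧ r < 2*b - 5) ∨ (¬(t > r → 2*r ≥ 4)))
Before b := 2*r: (3*t > 12 ∨ 2*r > -3) ∧ ((2*r + t ≥ -5 ∧ 3*r > 5) ∨ (¬(t > r → 2*r ≥ 4)))
Before acc := r - 3*d + 8: (3*t > 12 ∨ 2*r > -3) ∧ ((2*r + t ≥ -5 ∧ 3*r > 5) ∨ (¬(t > r → 2*r ≥ 4)))
Answer: WP = (3*t > 12 ∨ 2*r > -3) ∧ ((2*r + t ≥ -5 ∧ 3*r > 5) ∨ (¬(t > r → 2*r ≥ 4)))


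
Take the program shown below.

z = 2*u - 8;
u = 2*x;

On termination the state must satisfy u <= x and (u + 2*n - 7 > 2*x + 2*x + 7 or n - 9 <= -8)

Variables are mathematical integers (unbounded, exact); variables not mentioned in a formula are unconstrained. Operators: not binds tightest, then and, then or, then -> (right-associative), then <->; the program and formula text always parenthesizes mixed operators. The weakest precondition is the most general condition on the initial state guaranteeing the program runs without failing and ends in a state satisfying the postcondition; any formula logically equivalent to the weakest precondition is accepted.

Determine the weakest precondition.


Working backward. After the program, the postcondition u <= x and (u + 2*n - 7 > 2*x + 2*x + 7 or n - 9 <= -8) must hold; in canonical form it is u <= x and (2*n + u > 4*x + 14 or n <= 1).
Before u := 2*x: x <= 0 and (2*n > 2*x + 14 or n <= 1)
Before z := 2*u - 8: x <= 0 and (2*n > 2*x + 14 or n <= 1)
Answer: WP = x <= 0 and (2*n > 2*x + 14 or n <= 1)


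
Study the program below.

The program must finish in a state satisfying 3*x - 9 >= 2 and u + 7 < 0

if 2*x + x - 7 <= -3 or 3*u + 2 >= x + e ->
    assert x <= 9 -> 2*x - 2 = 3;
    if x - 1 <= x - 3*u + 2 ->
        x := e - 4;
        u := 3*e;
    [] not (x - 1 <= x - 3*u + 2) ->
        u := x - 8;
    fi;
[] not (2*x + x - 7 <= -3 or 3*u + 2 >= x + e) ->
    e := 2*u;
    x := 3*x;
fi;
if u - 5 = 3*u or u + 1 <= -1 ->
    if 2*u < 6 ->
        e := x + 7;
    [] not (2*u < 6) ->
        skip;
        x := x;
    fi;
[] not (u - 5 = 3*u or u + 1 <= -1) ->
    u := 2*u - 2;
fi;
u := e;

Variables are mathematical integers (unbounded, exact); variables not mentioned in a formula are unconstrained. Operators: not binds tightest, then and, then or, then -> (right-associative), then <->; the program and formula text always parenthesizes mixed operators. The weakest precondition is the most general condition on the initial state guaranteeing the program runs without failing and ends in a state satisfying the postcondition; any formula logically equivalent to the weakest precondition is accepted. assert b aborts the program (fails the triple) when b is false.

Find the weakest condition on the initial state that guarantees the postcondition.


Working backward. After the program, the postcondition 3*x - 9 >= 2 and u + 7 < 0 must hold; in canonical form it is 3*x >= 11 and u < -7.
Before u := e: 3*x >= 11 and e < -7
Then branch requires (2*u < 6 -> (3*x >= 11 and x < -14)) and ((not (2*u < 6)) -> (3*x >= 11 and e < -7)); else branch requires 3*x >= 11 and e < -7.
Before the if: ((2*u = -5 or u <= -2) -> ((2*u < 6 -> (3*x >= 11 and x < -14)) and ((not (2*u < 6)) -> (3*x >= 11 and e < -7)))) and ((not (2*u = -5 or u <= -2)) -> (3*x >= 11 and e < -7))
Then branch requires (x <= 9 -> 2*x = 5) and (3*u <= 3 -> (((6*e = -5 or 3*e <= -2) -> ((6*e < 6 -> (3*e >= 23 and e < -10)) and ((not (6*e < 6)) -> (3*e >= 23 and e < -7)))) and ((not (6*e = -5 or 3*e <= -2)) -> (3*e >= 23 and e < -7)))) and ((not (3*u <= 3)) -> (((2*x = 11 or x <= 6) -> ((2*x < 22 -> (3*x >= 11 and x < -14)) and ((not (2*x < 22)) -> (3*x >= 11 and e < -7)))) and ((not (2*x = 11 or x <= 6)) -> (3*x >= 11 and e < -7)))); else branch requires ((2*u = -5 or u <= -2) -> ((2*u < 6 -> (9*x >= 11 and 3*x < -14)) and ((not (2*u < 6)) -> (9*x >= 11 and 2*u < -7)))) and ((not (2*u = -5 or u <= -2)) -> (9*x >= 11 and 2*u < -7)).
Before the if: ((3*x <= 4 or 3*u >= e + x - 2) -> ((x <= 9 -> 2*x = 5) and (3*u <= 3 -> (((6*e = -5 or 3*e <= -2) -> ((6*e < 6 -> (3*e >= 23 and e < -10)) and ((not (6*e < 6)) -> (3*e >= 23 and e < -7)))) and ((not (6*e = -5 or 3*e <= -2)) -> (3*e >= 23 and e < -7)))) and ((not (3*u <= 3)) -> (((2*x = 11 or x <= 6) -> ((2*x < 22 -> (3*x >= 11 and x < -14)) and ((not (2*x < 22)) -> (3*x >= 11 and e < -7)))) and ((not (2*x = 11 or x <= 6)) -> (3*x >= 11 and e < -7)))))) and ((not (3*x <= 4 or 3*u >= e + x - 2)) -> (((2*u = -5 or u <= -2) -> ((2*u < 6 -> (9*x >= 11 and 3*x < -14)) and ((not (2*u < 6)) -> (9*x >= 11 and 2*u < -7)))) and ((not (2*u = -5 or u <= -2)) -> (9*x >= 11 and 2*u < -7))))
Answer: WP = ((3*x <= 4 or 3*u >= e + x - 2) -> ((x <= 9 -> 2*x = 5) and (3*u <= 3 -> (((6*e = -5 or 3*e <= -2) -> ((6*e < 6 -> (3*e >= 23 and e < -10)) and ((not (6*e < 6)) -> (3*e >= 23 and e < -7)))) and ((not (6*e = -5 or 3*e <= -2)) -> (3*e >= 23 and e < -7)))) and ((not (3*u <= 3)) -> (((2*x = 11 or x <= 6) -> ((2*x < 22 -> (3*x >= 11 and x < -14)) and ((not (2*x < 22)) -> (3*x >= 11 and e < -7)))) and ((not (2*x = 11 or x <= 6)) -> (3*x >= 11 and e < -7)))))) and ((not (3*x <= 4 or 3*u >= e + x - 2)) -> (((2*u = -5 or u <= -2) -> ((2*u < 6 -> (9*x >= 11 and 3*x < -14)) and ((not (2*u < 6)) -> (9*x >= 11 and 2*u < -7)))) and ((not (2*u = -5 or u <= -2)) -> (9*x >= 11 and 2*u < -7))))


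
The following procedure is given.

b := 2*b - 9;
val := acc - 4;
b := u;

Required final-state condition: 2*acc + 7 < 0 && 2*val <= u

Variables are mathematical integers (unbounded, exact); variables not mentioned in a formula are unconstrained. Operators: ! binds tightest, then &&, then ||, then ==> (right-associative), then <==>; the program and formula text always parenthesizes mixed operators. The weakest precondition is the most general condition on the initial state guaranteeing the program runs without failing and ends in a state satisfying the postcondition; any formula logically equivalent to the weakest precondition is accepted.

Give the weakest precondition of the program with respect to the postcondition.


Working backward. After the program, the postcondition 2*acc + 7 < 0 && 2*val <= u must hold; in canonical form it is 2*acc < -7 && 2*val <= u.
Before b := u: 2*acc < -7 && 2*val <= u
Before val := acc - 4: 2*acc < -7 && 2*acc <= u + 8
Before b := 2*b - 9: 2*acc < -7 && 2*acc <= u + 8
Answer: WP = 2*acc < -7 && 2*acc <= u + 8


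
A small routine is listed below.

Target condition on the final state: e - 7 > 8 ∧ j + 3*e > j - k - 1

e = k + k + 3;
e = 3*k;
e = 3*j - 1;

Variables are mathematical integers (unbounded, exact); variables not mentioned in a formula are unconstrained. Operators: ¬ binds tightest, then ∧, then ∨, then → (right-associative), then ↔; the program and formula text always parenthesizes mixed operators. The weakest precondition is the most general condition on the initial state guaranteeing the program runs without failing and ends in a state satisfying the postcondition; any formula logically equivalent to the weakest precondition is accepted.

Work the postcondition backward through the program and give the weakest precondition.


Working backward. After the program, the postcondition e - 7 > 8 ∧ j + 3*e > j - k - 1 must hold; in canonical form it is e > 15 ∧ 3*e + k > -1.
Before e := 3*j - 1: 3*j > 16 ∧ 9*j + k > 2
Before e := 3*k: 3*j > 16 ∧ 9*j + k > 2
Before e := k + k + 3: 3*j > 16 ∧ 9*j + k > 2
Answer: WP = 3*j > 16 ∧ 9*j + k > 2


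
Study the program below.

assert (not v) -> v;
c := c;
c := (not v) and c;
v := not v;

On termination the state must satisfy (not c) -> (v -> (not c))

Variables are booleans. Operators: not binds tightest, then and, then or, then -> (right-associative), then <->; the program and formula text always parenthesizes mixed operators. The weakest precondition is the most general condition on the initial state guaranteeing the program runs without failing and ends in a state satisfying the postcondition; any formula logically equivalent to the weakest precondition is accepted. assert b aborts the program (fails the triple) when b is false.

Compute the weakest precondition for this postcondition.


Working backward. After the program, (not c) -> (v -> (not c)) must hold.
Before v := not v: (not c) -> ((not v) -> (not c))
Before c := (not v) and c: (not ((not v) and c)) -> ((not v) -> (not ((not v) and c)))
Before c := c: (not ((not v) and c)) -> ((not v) -> (not ((not v) and c)))
Before assert (not v) -> v: ((not v) -> v) and ((not ((not v) and c)) -> ((not v) -> (not ((not v) and c))))
Answer: WP = ((not v) -> v) and ((not ((not v) and c)) -> ((not v) -> (not ((not v) and c))))


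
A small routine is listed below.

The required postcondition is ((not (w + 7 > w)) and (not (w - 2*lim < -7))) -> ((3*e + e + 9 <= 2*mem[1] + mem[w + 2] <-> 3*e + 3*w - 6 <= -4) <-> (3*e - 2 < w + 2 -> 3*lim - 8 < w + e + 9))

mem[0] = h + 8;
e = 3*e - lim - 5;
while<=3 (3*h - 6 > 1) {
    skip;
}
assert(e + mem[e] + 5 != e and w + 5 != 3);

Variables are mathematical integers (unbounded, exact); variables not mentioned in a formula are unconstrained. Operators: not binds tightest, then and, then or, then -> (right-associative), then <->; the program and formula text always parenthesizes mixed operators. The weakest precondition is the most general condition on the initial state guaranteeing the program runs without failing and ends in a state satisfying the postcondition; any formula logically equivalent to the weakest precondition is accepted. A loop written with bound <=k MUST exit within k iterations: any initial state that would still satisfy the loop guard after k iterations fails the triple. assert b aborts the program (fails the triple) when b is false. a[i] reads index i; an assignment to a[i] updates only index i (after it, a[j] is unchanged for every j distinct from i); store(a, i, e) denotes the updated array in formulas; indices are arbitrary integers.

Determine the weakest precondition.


Working backward. After the program, the postcondition ((not (w + 7 > w)) and (not (w - 2*lim < -7))) -> ((3*e + e + 9 <= 2*mem[1] + mem[w + 2] <-> 3*e + 3*w - 6 <= -4) <-> (3*e - 2 < w + 2 -> 3*lim - 8 < w + e + 9)) must hold; in canonical form it is true.
Before assert e + mem[e] + 5 != e and w + 5 != 3: mem[e] != -5 and w != -2
Before the loop (bound <=3), unroll the exhaustion recursion (WP_0 = exit-now case; WP_j = one more guarded iteration, up to j = 3):
  WP_0: (not (3*h > 7)) and mem[e] != -5 and w != -2
  WP_1: (3*h > 7 -> ((not (3*h > 7)) and mem[e] != -5 and w != -2)) and ((not (3*h > 7)) -> (mem[e] != -5 and w != -2))
  WP_2: (3*h > 7 -> ((3*h > 7 -> ((not (3*h > 7)) and mem[e] != -5 and w != -2)) and ((not (3*h > 7)) -> (mem[e] != -5 and w != -2)))) and ((not (3*h > 7)) -> (mem[e] != -5 and w != -2))
  WP_3: (3*h > 7 -> ((3*h > 7 -> ((3*h > 7 -> ((not (3*h > 7)) and mem[e] != -5 and w != -2)) and ((not (3*h > 7)) -> (mem[e] != -5 and w != -2)))) and ((not (3*h > 7)) -> (mem[e] != -5 and w != -2)))) and ((not (3*h > 7)) -> (mem[e] != -5 and w != -2))
So before the loop: (3*h > 7 -> ((3*h > 7 -> ((3*h > 7 -> ((not (3*h > 7)) and mem[e] != -5 and w != -2)) and ((not (3*h > 7)) -> (mem[e] != -5 and w != -2)))) and ((not (3*h > 7)) -> (mem[e] != -5 and w != -2)))) and ((not (3*h > 7)) -> (mem[e] != -5 and w != -2))
Before e := 3*e - lim - 5: (3*h > 7 -> ((3*h > 7 -> ((3*h > 7 -> ((not (3*h > 7)) and mem[3*e - lim - 5] != -5 and w != -2)) and ((not (3*h > 7)) -> (mem[3*e - lim - 5] != -5 and w != -2)))) and ((not (3*h > 7)) -> (mem[3*e - lim - 5] != -5 and w != -2)))) and ((not (3*h > 7)) -> (mem[3*e - lim - 5] != -5 and w != -2))
Before mem[0] := h + 8: (3*h > 7 -> ((3*h > 7 -> ((3*h > 7 -> ((not (3*h > 7)) and store(mem, 0, h + 8)[3*e - lim - 5] != -5 and w != -2)) and ((not (3*h > 7)) -> (store(mem, 0, h + 8)[3*e - lim - 5] != -5 and w != -2)))) and ((not (3*h > 7)) -> (store(mem, 0, h + 8)[3*e - lim - 5] != -5 and w != -2)))) and ((not (3*h > 7)) -> (store(mem, 0, h + 8)[3*e - lim - 5] != -5 and w != -2))
Answer: WP = (3*h > 7 -> ((3*h > 7 -> ((3*h > 7 -> ((not (3*h > 7)) and store(mem, 0, h + 8)[3*e - lim - 5] != -5 and w != -2)) and ((not (3*h > 7)) -> (store(mem, 0, h + 8)[3*e - lim - 5] != -5 and w != -2)))) and ((not (3*h > 7)) -> (store(mem, 0, h + 8)[3*e - lim - 5] != -5 and w != -2)))) and ((not (3*h > 7)) -> (store(mem, 0, h + 8)[3*e - lim - 5] != -5 and w != -2))


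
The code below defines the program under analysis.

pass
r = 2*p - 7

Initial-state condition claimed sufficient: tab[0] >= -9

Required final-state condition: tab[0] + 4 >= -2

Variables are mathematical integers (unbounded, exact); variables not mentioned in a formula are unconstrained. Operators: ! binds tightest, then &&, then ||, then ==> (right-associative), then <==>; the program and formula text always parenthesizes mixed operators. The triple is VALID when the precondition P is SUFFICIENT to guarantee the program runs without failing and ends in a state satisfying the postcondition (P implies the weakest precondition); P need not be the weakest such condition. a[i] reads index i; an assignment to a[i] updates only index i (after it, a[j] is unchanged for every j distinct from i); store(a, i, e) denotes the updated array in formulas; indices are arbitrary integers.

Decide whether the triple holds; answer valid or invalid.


Working backward. After the program, the postcondition tab[0] + 4 >= -2 must hold; in canonical form it is tab[0] >= -6.
Before r := 2*p - 7: tab[0] >= -6
Before skip: tab[0] >= -6
The weakest precondition is tab[0] >= -6.
Check whether tab[0] >= -9 implies it.
Countermodel: at the initial state tab = {[0] = -7, elsewhere -7}, the precondition holds but the weakest precondition fails.
Answer: invalid
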